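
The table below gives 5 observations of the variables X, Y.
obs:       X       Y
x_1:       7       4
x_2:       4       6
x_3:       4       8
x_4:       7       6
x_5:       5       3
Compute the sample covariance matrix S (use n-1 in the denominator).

Step 1 — column means:
  mean(X) = (7 + 4 + 4 + 7 + 5) / 5 = 27/5 = 5.4
  mean(Y) = (4 + 6 + 8 + 6 + 3) / 5 = 27/5 = 5.4

Step 2 — sample covariance S[i,j] = (1/(n-1)) · Σ_k (x_{k,i} - mean_i) · (x_{k,j} - mean_j), with n-1 = 4.
  S[X,X] = ((1.6)·(1.6) + (-1.4)·(-1.4) + (-1.4)·(-1.4) + (1.6)·(1.6) + (-0.4)·(-0.4)) / 4 = 9.2/4 = 2.3
  S[X,Y] = ((1.6)·(-1.4) + (-1.4)·(0.6) + (-1.4)·(2.6) + (1.6)·(0.6) + (-0.4)·(-2.4)) / 4 = -4.8/4 = -1.2
  S[Y,Y] = ((-1.4)·(-1.4) + (0.6)·(0.6) + (2.6)·(2.6) + (0.6)·(0.6) + (-2.4)·(-2.4)) / 4 = 15.2/4 = 3.8

S is symmetric (S[j,i] = S[i,j]). Assembling:

S = [[2.3, -1.2],
 [-1.2, 3.8]]


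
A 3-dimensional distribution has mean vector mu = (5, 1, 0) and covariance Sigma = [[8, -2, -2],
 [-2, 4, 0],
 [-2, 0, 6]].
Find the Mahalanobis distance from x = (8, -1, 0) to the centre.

Step 1 — centre the observation: (x - mu) = (3, -2, 0).

Step 2 — invert Sigma (cofactor / det for 3×3, or solve directly):
  Sigma^{-1} = [[0.1579, 0.0789, 0.0526],
 [0.0789, 0.2895, 0.0263],
 [0.0526, 0.0263, 0.1842]].

Step 3 — form the quadratic (x - mu)^T · Sigma^{-1} · (x - mu):
  Sigma^{-1} · (x - mu) = (0.3158, -0.3421, 0.1053).
  (x - mu)^T · [Sigma^{-1} · (x - mu)] = (3)·(0.3158) + (-2)·(-0.3421) + (0)·(0.1053) = 1.6316.

Step 4 — take square root: d = √(1.6316) ≈ 1.2773.

d(x, mu) = √(1.6316) ≈ 1.2773


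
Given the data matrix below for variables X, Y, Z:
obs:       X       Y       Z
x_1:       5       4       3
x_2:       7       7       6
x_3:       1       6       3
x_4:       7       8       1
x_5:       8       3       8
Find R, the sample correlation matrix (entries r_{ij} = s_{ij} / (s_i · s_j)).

Step 1 — column means:
  mean(X) = (5 + 7 + 1 + 7 + 8) / 5 = 28/5 = 5.6
  mean(Y) = (4 + 7 + 6 + 8 + 3) / 5 = 28/5 = 5.6
  mean(Z) = (3 + 6 + 3 + 1 + 8) / 5 = 21/5 = 4.2

Step 2 — sample variances and covariances s[i,j] = (1/(n-1)) · Σ_k (x_{k,i} - mean_i) · (x_{k,j} - mean_j), with n-1 = 4:
  s[X,X] = ((-0.6)·(-0.6) + (1.4)·(1.4) + (-4.6)·(-4.6) + (1.4)·(1.4) + (2.4)·(2.4)) / 4 = 31.2/4 = 7.8
  s[X,Y] = ((-0.6)·(-1.6) + (1.4)·(1.4) + (-4.6)·(0.4) + (1.4)·(2.4) + (2.4)·(-2.6)) / 4 = -1.8/4 = -0.45
  s[X,Z] = ((-0.6)·(-1.2) + (1.4)·(1.8) + (-4.6)·(-1.2) + (1.4)·(-3.2) + (2.4)·(3.8)) / 4 = 13.4/4 = 3.35
  s[Y,Y] = ((-1.6)·(-1.6) + (1.4)·(1.4) + (0.4)·(0.4) + (2.4)·(2.4) + (-2.6)·(-2.6)) / 4 = 17.2/4 = 4.3
  s[Y,Z] = ((-1.6)·(-1.2) + (1.4)·(1.8) + (0.4)·(-1.2) + (2.4)·(-3.2) + (-2.6)·(3.8)) / 4 = -13.6/4 = -3.4
  s[Z,Z] = ((-1.2)·(-1.2) + (1.8)·(1.8) + (-1.2)·(-1.2) + (-3.2)·(-3.2) + (3.8)·(3.8)) / 4 = 30.8/4 = 7.7
  Sample standard deviations s_i = √(s[i,i]):
  s(X) = √(7.8) = 2.7928
  s(Y) = √(4.3) = 2.0736
  s(Z) = √(7.7) = 2.7749

Step 3 — r_{ij} = s_{ij} / (s_i · s_j):
  r[X,X] = 1 (diagonal).
  r[X,Y] = -0.45 / (2.7928 · 2.0736) = -0.45 / 5.7914 = -0.0777
  r[X,Z] = 3.35 / (2.7928 · 2.7749) = 3.35 / 7.7498 = 0.4323
  r[Y,Y] = 1 (diagonal).
  r[Y,Z] = -3.4 / (2.0736 · 2.7749) = -3.4 / 5.7541 = -0.5909
  r[Z,Z] = 1 (diagonal).

R is symmetric with unit diagonal. Assembling:

R = [[1, -0.0777, 0.4323],
 [-0.0777, 1, -0.5909],
 [0.4323, -0.5909, 1]]


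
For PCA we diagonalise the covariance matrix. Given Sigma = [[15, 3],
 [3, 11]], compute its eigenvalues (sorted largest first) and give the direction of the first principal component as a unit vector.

Step 1 — characteristic polynomial of 2×2 Sigma:
  det(Sigma - λI) = λ² - trace · λ + det = 0.
  trace = 15 + 11 = 26, det = 15·11 - (3)² = 156.
Step 2 — discriminant:
  Δ = trace² - 4·det = 676 - 624 = 52.
Step 3 — eigenvalues:
  λ = (trace ± √Δ)/2 = (26 ± 7.2111)/2,
  λ_1 = 16.6056,  λ_2 = 9.3944.

Step 4 — unit eigenvector for λ_1: solve (Sigma - λ_1 I)v = 0. First row:
  (15 - 16.6056)·v_x + (3)·v_y = 0, i.e. (-1.6056)·v_x + (3)·v_y = 0,
  so v ∝ (b, λ_1 - a) = (3, 1.6056) = u.
  ||u|| = √((3)² + (1.6056)²) = √(11.5778) ≈ 3.4026,
  v_1 = u/||u|| ≈ (0.8817, 0.4719) (||v_1|| = 1).

λ_1 = 16.6056,  λ_2 = 9.3944;  v_1 ≈ (0.8817, 0.4719)


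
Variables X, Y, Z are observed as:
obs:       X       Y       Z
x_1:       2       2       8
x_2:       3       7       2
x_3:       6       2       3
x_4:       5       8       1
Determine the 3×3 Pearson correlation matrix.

Step 1 — column means:
  mean(X) = (2 + 3 + 6 + 5) / 4 = 16/4 = 4
  mean(Y) = (2 + 7 + 2 + 8) / 4 = 19/4 = 4.75
  mean(Z) = (8 + 2 + 3 + 1) / 4 = 14/4 = 3.5

Step 2 — sample variances and covariances s[i,j] = (1/(n-1)) · Σ_k (x_{k,i} - mean_i) · (x_{k,j} - mean_j), with n-1 = 3:
  s[X,X] = ((-2)·(-2) + (-1)·(-1) + (2)·(2) + (1)·(1)) / 3 = 10/3 = 3.3333
  s[X,Y] = ((-2)·(-2.75) + (-1)·(2.25) + (2)·(-2.75) + (1)·(3.25)) / 3 = 1/3 = 0.3333
  s[X,Z] = ((-2)·(4.5) + (-1)·(-1.5) + (2)·(-0.5) + (1)·(-2.5)) / 3 = -11/3 = -3.6667
  s[Y,Y] = ((-2.75)·(-2.75) + (2.25)·(2.25) + (-2.75)·(-2.75) + (3.25)·(3.25)) / 3 = 30.75/3 = 10.25
  s[Y,Z] = ((-2.75)·(4.5) + (2.25)·(-1.5) + (-2.75)·(-0.5) + (3.25)·(-2.5)) / 3 = -22.5/3 = -7.5
  s[Z,Z] = ((4.5)·(4.5) + (-1.5)·(-1.5) + (-0.5)·(-0.5) + (-2.5)·(-2.5)) / 3 = 29/3 = 9.6667
  Sample standard deviations s_i = √(s[i,i]):
  s(X) = √(3.3333) = 1.8257
  s(Y) = √(10.25) = 3.2016
  s(Z) = √(9.6667) = 3.1091

Step 3 — r_{ij} = s_{ij} / (s_i · s_j):
  r[X,X] = 1 (diagonal).
  r[X,Y] = 0.3333 / (1.8257 · 3.2016) = 0.3333 / 5.8452 = 0.057
  r[X,Z] = -3.6667 / (1.8257 · 3.1091) = -3.6667 / 5.6765 = -0.6459
  r[Y,Y] = 1 (diagonal).
  r[Y,Z] = -7.5 / (3.2016 · 3.1091) = -7.5 / 9.9541 = -0.7535
  r[Z,Z] = 1 (diagonal).

R is symmetric with unit diagonal. Assembling:

R = [[1, 0.057, -0.6459],
 [0.057, 1, -0.7535],
 [-0.6459, -0.7535, 1]]


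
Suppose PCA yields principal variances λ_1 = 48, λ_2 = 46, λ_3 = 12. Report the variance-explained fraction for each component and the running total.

Step 1 — total variance = trace(Sigma) = Σ λ_i = 48 + 46 + 12 = 106.

Step 2 — fraction explained by component i = λ_i / Σ λ:
  PC1: 48/106 = 0.4528
  PC2: 46/106 = 0.434
  PC3: 12/106 = 0.1132

Step 3 — cumulative fraction after k components = (λ_1 + ... + λ_k) / Σ λ:
  k = 1: 48/106 = 0.4528
  k = 2: (48 + 46)/106 = 94/106 = 0.8868
  k = 3: (48 + 46 + 12)/106 = 106/106 = 1

Summary (fraction, with percent):

explained: PC1 0.4528 (45.28%), PC2 0.434 (43.4%), PC3 0.1132 (11.32%);  cumulative: 0.4528, 0.8868, 1


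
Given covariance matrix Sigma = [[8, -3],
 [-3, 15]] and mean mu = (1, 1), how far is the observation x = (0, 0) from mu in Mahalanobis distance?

Step 1 — centre the observation: (x - mu) = (-1, -1).

Step 2 — invert Sigma. det(Sigma) = 8·15 - (-3)² = 111.
  Sigma^{-1} = (1/det) · [[d, -b], [-b, a]] = [[0.1351, 0.027],
 [0.027, 0.0721]].

Step 3 — form the quadratic (x - mu)^T · Sigma^{-1} · (x - mu):
  Sigma^{-1} · (x - mu) = (-0.1622, -0.0991).
  (x - mu)^T · [Sigma^{-1} · (x - mu)] = (-1)·(-0.1622) + (-1)·(-0.0991) = 0.2613.

Step 4 — take square root: d = √(0.2613) ≈ 0.5111.

d(x, mu) = √(0.2613) ≈ 0.5111


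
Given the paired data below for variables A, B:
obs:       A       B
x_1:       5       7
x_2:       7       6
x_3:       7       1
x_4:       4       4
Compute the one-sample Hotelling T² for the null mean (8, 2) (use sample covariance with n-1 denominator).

Step 1 — sample mean vector:
  mean(A) = (5 + 7 + 7 + 4) / 4 = 23/4 = 5.75
  mean(B) = (7 + 6 + 1 + 4) / 4 = 18/4 = 4.5
  x̄ = (5.75, 4.5),  deviation x̄ - mu_0 = (5.75, 4.5) - (8, 2) = (-2.25, 2.5).

Step 2 — sample covariance matrix, S[i,j] = (1/(n-1)) · Σ_k (x_{k,i} - mean_i) · (x_{k,j} - mean_j), divisor n-1 = 3:
  S[A,A] = ((-0.75)·(-0.75) + (1.25)·(1.25) + (1.25)·(1.25) + (-1.75)·(-1.75)) / 3 = 6.75/3 = 2.25
  S[A,B] = ((-0.75)·(2.5) + (1.25)·(1.5) + (1.25)·(-3.5) + (-1.75)·(-0.5)) / 3 = -3.5/3 = -1.1667
  S[B,B] = ((2.5)·(2.5) + (1.5)·(1.5) + (-3.5)·(-3.5) + (-0.5)·(-0.5)) / 3 = 21/3 = 7
  S = [[2.25, -1.1667],
 [-1.1667, 7]].

Step 3 — invert S. det(S) = 2.25·7 - (-1.1667)² = 14.3889.
  S^{-1} = (1/det) · [[d, -b], [-b, a]] = [[0.4865, 0.0811],
 [0.0811, 0.1564]].

Step 4 — quadratic form (x̄ - mu_0)^T · S^{-1} · (x̄ - mu_0):
  S^{-1} · (x̄ - mu_0) = (-0.8919, 0.2085),
  (x̄ - mu_0)^T · [...] = (-2.25)·(-0.8919) + (2.5)·(0.2085) = 2.528.

Step 5 — scale by n: T² = 4 · 2.528 = 10.112.

T² ≈ 10.112


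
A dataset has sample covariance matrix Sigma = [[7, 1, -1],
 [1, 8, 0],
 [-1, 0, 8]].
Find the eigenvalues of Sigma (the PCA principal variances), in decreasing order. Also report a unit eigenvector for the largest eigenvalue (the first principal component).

Step 1 — characteristic polynomial p(λ) = det(λI - Sigma) = λ³ - tr·λ² + c_1·λ - det, where tr = trace, c_1 = sum of the principal 2×2 minors, det = det(Sigma):
  tr = 7 + 8 + 8 = 23,
  c_1 = (7·8 - (1)²) + (7·8 - (-1)²) + (8·8 - (0)²) = 55 + 55 + 64 = 174,
  det = 7·(8·8 - (0)²) - (1)·((1)·8 - (0)·(-1)) + (-1)·((1)·(0) - 8·(-1)) = 7·(64) - (1)·(8) + (-1)·(8) = 432.
  So p(λ) = λ³ - 23λ² + 174λ - 432.
Step 2 — look for an integer root (rational root theorem: any rational root is an integer divisor of 432). Testing λ = 6:
  p(6) = 216 - 828 + 1044 - 432 = 0  ✓
  Dividing out (λ - 6): p(λ) = (λ - 6)(λ² - 17λ + 72).
Step 3 — remaining eigenvalues from the quadratic λ² - 17λ + 72 = 0:
  Δ = 17² - 4·72 = 289 - 288 = 1,  λ = (17 ± √1)/2 = (17 ± 1)/2 = 9 or 8.
  Sorted: λ_1 = 9,  λ_2 = 8,  λ_3 = 6  (check: sum = 23 = tr ✓).

Step 4 — unit eigenvector for λ_1 = 9: v spans the null space of (Sigma - λ_1 I), whose rows are
  r_1 = (-2, 1, -1),  r_2 = (1, -1, 0),  r_3 = (-1, 0, -1).
  v is orthogonal to every row, so take v ∝ r_1 × r_2 = ((1)·(0) - (-1)·(-1), (-1)·(1) - (-2)·(0), (-2)·(-1) - (1)·(1)) = (-1, -1, 1).
  Rescale (multiply by -1 so the first nonzero entry is positive): u = (1, 1, -1).
  ||u|| = √((1)² + (1)² + (-1)²) = √(3) ≈ 1.7321,  v_1 = u/||u|| ≈ (0.5774, 0.5774, -0.5774) (||v_1|| = 1).

λ_1 = 9,  λ_2 = 8,  λ_3 = 6;  v_1 ≈ (0.5774, 0.5774, -0.5774)


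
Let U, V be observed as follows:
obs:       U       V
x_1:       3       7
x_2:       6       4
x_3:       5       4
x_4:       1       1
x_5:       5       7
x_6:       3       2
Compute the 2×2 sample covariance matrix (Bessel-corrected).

Step 1 — column means:
  mean(U) = (3 + 6 + 5 + 1 + 5 + 3) / 6 = 23/6 = 3.8333
  mean(V) = (7 + 4 + 4 + 1 + 7 + 2) / 6 = 25/6 = 4.1667

Step 2 — sample covariance S[i,j] = (1/(n-1)) · Σ_k (x_{k,i} - mean_i) · (x_{k,j} - mean_j), with n-1 = 5.
  S[U,U] = ((-0.8333)·(-0.8333) + (2.1667)·(2.1667) + (1.1667)·(1.1667) + (-2.8333)·(-2.8333) + (1.1667)·(1.1667) + (-0.8333)·(-0.8333)) / 5 = 16.8333/5 = 3.3667
  S[U,V] = ((-0.8333)·(2.8333) + (2.1667)·(-0.1667) + (1.1667)·(-0.1667) + (-2.8333)·(-3.1667) + (1.1667)·(2.8333) + (-0.8333)·(-2.1667)) / 5 = 11.1667/5 = 2.2333
  S[V,V] = ((2.8333)·(2.8333) + (-0.1667)·(-0.1667) + (-0.1667)·(-0.1667) + (-3.1667)·(-3.1667) + (2.8333)·(2.8333) + (-2.1667)·(-2.1667)) / 5 = 30.8333/5 = 6.1667

S is symmetric (S[j,i] = S[i,j]). Assembling:

S = [[3.3667, 2.2333],
 [2.2333, 6.1667]]


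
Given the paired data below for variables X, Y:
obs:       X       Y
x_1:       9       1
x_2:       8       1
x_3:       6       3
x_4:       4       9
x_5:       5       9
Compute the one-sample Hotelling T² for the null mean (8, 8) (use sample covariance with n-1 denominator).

Step 1 — sample mean vector:
  mean(X) = (9 + 8 + 6 + 4 + 5) / 5 = 32/5 = 6.4
  mean(Y) = (1 + 1 + 3 + 9 + 9) / 5 = 23/5 = 4.6
  x̄ = (6.4, 4.6),  deviation x̄ - mu_0 = (6.4, 4.6) - (8, 8) = (-1.6, -3.4).

Step 2 — sample covariance matrix, S[i,j] = (1/(n-1)) · Σ_k (x_{k,i} - mean_i) · (x_{k,j} - mean_j), divisor n-1 = 4:
  S[X,X] = ((2.6)·(2.6) + (1.6)·(1.6) + (-0.4)·(-0.4) + (-2.4)·(-2.4) + (-1.4)·(-1.4)) / 4 = 17.2/4 = 4.3
  S[X,Y] = ((2.6)·(-3.6) + (1.6)·(-3.6) + (-0.4)·(-1.6) + (-2.4)·(4.4) + (-1.4)·(4.4)) / 4 = -31.2/4 = -7.8
  S[Y,Y] = ((-3.6)·(-3.6) + (-3.6)·(-3.6) + (-1.6)·(-1.6) + (4.4)·(4.4) + (4.4)·(4.4)) / 4 = 67.2/4 = 16.8
  S = [[4.3, -7.8],
 [-7.8, 16.8]].

Step 3 — invert S. det(S) = 4.3·16.8 - (-7.8)² = 11.4.
  S^{-1} = (1/det) · [[d, -b], [-b, a]] = [[1.4737, 0.6842],
 [0.6842, 0.3772]].

Step 4 — quadratic form (x̄ - mu_0)^T · S^{-1} · (x̄ - mu_0):
  S^{-1} · (x̄ - mu_0) = (-4.6842, -2.3772),
  (x̄ - mu_0)^T · [...] = (-1.6)·(-4.6842) + (-3.4)·(-2.3772) = 15.5772.

Step 5 — scale by n: T² = 5 · 15.5772 = 77.886.

T² ≈ 77.886


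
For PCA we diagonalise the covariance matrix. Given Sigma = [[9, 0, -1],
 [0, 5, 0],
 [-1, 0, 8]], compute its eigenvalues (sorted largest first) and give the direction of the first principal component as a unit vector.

Step 1 — characteristic polynomial p(λ) = det(λI - Sigma) = λ³ - tr·λ² + c_1·λ - det, where tr = trace, c_1 = sum of the principal 2×2 minors, det = det(Sigma):
  tr = 9 + 5 + 8 = 22,
  c_1 = (9·5 - (0)²) + (9·8 - (-1)²) + (5·8 - (0)²) = 45 + 71 + 40 = 156,
  det = 9·(5·8 - (0)²) - (0)·((0)·8 - (0)·(-1)) + (-1)·((0)·(0) - 5·(-1)) = 9·(40) - (0)·(0) + (-1)·(5) = 355.
  So p(λ) = λ³ - 22λ² + 156λ - 355.
Step 2 — look for an integer root (rational root theorem: any rational root is an integer divisor of 355). Testing λ = 5:
  p(5) = 125 - 550 + 780 - 355 = 0  ✓
  Dividing out (λ - 5): p(λ) = (λ - 5)(λ² - 17λ + 71).
Step 3 — remaining eigenvalues from the quadratic λ² - 17λ + 71 = 0:
  Δ = 17² - 4·71 = 289 - 284 = 5,  λ = (17 ± √5)/2 = (17 ± 2.2361)/2 ≈ 9.618 or 7.382.
  Sorted: λ_1 = 9.618,  λ_2 = 7.382,  λ_3 = 5  (check: sum = 22 = tr ✓).

Step 4 — unit eigenvector for λ_1 ≈ 9.618: v spans the null space of (Sigma - λ_1 I), whose rows are
  r_1 = (-0.618, 0, -1),  r_2 = (0, -4.618, 0),  r_3 = (-1, 0, -1.618).
  v is orthogonal to every row, so take v ∝ r_1 × r_2 = ((0)·(0) - (-1)·(-4.618), (-1)·(0) - (-0.618)·(0), (-0.618)·(-4.618) - (0)·(0)) ≈ (-4.618, 0, 2.8541).
  Rescale (multiply by -1 so the first nonzero entry is positive): u = (4.618, 0, -2.8541).
  ||u|| = √((4.618)² + (0)² + (-2.8541)²) = √(29.4721) ≈ 5.4288,  v_1 = u/||u|| ≈ (0.8507, 0, -0.5257) (||v_1|| = 1).

λ_1 = 9.618,  λ_2 = 7.382,  λ_3 = 5;  v_1 ≈ (0.8507, 0, -0.5257)


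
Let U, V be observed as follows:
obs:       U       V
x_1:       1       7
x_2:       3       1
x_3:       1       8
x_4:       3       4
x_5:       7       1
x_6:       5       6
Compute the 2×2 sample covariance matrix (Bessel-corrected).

Step 1 — column means:
  mean(U) = (1 + 3 + 1 + 3 + 7 + 5) / 6 = 20/6 = 3.3333
  mean(V) = (7 + 1 + 8 + 4 + 1 + 6) / 6 = 27/6 = 4.5

Step 2 — sample covariance S[i,j] = (1/(n-1)) · Σ_k (x_{k,i} - mean_i) · (x_{k,j} - mean_j), with n-1 = 5.
  S[U,U] = ((-2.3333)·(-2.3333) + (-0.3333)·(-0.3333) + (-2.3333)·(-2.3333) + (-0.3333)·(-0.3333) + (3.6667)·(3.6667) + (1.6667)·(1.6667)) / 5 = 27.3333/5 = 5.4667
  S[U,V] = ((-2.3333)·(2.5) + (-0.3333)·(-3.5) + (-2.3333)·(3.5) + (-0.3333)·(-0.5) + (3.6667)·(-3.5) + (1.6667)·(1.5)) / 5 = -23/5 = -4.6
  S[V,V] = ((2.5)·(2.5) + (-3.5)·(-3.5) + (3.5)·(3.5) + (-0.5)·(-0.5) + (-3.5)·(-3.5) + (1.5)·(1.5)) / 5 = 45.5/5 = 9.1

S is symmetric (S[j,i] = S[i,j]). Assembling:

S = [[5.4667, -4.6],
 [-4.6, 9.1]]


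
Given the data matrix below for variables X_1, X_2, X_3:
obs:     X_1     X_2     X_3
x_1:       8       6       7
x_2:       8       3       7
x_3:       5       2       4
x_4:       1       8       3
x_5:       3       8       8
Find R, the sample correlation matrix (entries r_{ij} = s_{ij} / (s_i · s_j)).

Step 1 — column means:
  mean(X_1) = (8 + 8 + 5 + 1 + 3) / 5 = 25/5 = 5
  mean(X_2) = (6 + 3 + 2 + 8 + 8) / 5 = 27/5 = 5.4
  mean(X_3) = (7 + 7 + 4 + 3 + 8) / 5 = 29/5 = 5.8

Step 2 — sample variances and covariances s[i,j] = (1/(n-1)) · Σ_k (x_{k,i} - mean_i) · (x_{k,j} - mean_j), with n-1 = 4:
  s[X_1,X_1] = ((3)·(3) + (3)·(3) + (0)·(0) + (-4)·(-4) + (-2)·(-2)) / 4 = 38/4 = 9.5
  s[X_1,X_2] = ((3)·(0.6) + (3)·(-2.4) + (0)·(-3.4) + (-4)·(2.6) + (-2)·(2.6)) / 4 = -21/4 = -5.25
  s[X_1,X_3] = ((3)·(1.2) + (3)·(1.2) + (0)·(-1.8) + (-4)·(-2.8) + (-2)·(2.2)) / 4 = 14/4 = 3.5
  s[X_2,X_2] = ((0.6)·(0.6) + (-2.4)·(-2.4) + (-3.4)·(-3.4) + (2.6)·(2.6) + (2.6)·(2.6)) / 4 = 31.2/4 = 7.8
  s[X_2,X_3] = ((0.6)·(1.2) + (-2.4)·(1.2) + (-3.4)·(-1.8) + (2.6)·(-2.8) + (2.6)·(2.2)) / 4 = 2.4/4 = 0.6
  s[X_3,X_3] = ((1.2)·(1.2) + (1.2)·(1.2) + (-1.8)·(-1.8) + (-2.8)·(-2.8) + (2.2)·(2.2)) / 4 = 18.8/4 = 4.7
  Sample standard deviations s_i = √(s[i,i]):
  s(X_1) = √(9.5) = 3.0822
  s(X_2) = √(7.8) = 2.7928
  s(X_3) = √(4.7) = 2.1679

Step 3 — r_{ij} = s_{ij} / (s_i · s_j):
  r[X_1,X_1] = 1 (diagonal).
  r[X_1,X_2] = -5.25 / (3.0822 · 2.7928) = -5.25 / 8.6081 = -0.6099
  r[X_1,X_3] = 3.5 / (3.0822 · 2.1679) = 3.5 / 6.6821 = 0.5238
  r[X_2,X_2] = 1 (diagonal).
  r[X_2,X_3] = 0.6 / (2.7928 · 2.1679) = 0.6 / 6.0548 = 0.0991
  r[X_3,X_3] = 1 (diagonal).

R is symmetric with unit diagonal. Assembling:

R = [[1, -0.6099, 0.5238],
 [-0.6099, 1, 0.0991],
 [0.5238, 0.0991, 1]]


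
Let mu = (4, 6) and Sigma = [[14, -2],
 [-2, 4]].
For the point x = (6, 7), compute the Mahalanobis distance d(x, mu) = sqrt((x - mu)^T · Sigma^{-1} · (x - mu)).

Step 1 — centre the observation: (x - mu) = (2, 1).

Step 2 — invert Sigma. det(Sigma) = 14·4 - (-2)² = 52.
  Sigma^{-1} = (1/det) · [[d, -b], [-b, a]] = [[0.0769, 0.0385],
 [0.0385, 0.2692]].

Step 3 — form the quadratic (x - mu)^T · Sigma^{-1} · (x - mu):
  Sigma^{-1} · (x - mu) = (0.1923, 0.3462).
  (x - mu)^T · [Sigma^{-1} · (x - mu)] = (2)·(0.1923) + (1)·(0.3462) = 0.7308.

Step 4 — take square root: d = √(0.7308) ≈ 0.8549.

d(x, mu) = √(0.7308) ≈ 0.8549


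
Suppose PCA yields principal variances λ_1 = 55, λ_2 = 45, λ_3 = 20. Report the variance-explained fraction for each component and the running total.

Step 1 — total variance = trace(Sigma) = Σ λ_i = 55 + 45 + 20 = 120.

Step 2 — fraction explained by component i = λ_i / Σ λ:
  PC1: 55/120 = 0.4583
  PC2: 45/120 = 0.375
  PC3: 20/120 = 0.1667

Step 3 — cumulative fraction after k components = (λ_1 + ... + λ_k) / Σ λ:
  k = 1: 55/120 = 0.4583
  k = 2: (55 + 45)/120 = 100/120 = 0.8333
  k = 3: (55 + 45 + 20)/120 = 120/120 = 1

Summary (fraction, with percent):

explained: PC1 0.4583 (45.83%), PC2 0.375 (37.5%), PC3 0.1667 (16.67%);  cumulative: 0.4583, 0.8333, 1


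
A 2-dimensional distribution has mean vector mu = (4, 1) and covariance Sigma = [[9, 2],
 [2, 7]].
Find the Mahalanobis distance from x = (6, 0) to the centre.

Step 1 — centre the observation: (x - mu) = (2, -1).

Step 2 — invert Sigma. det(Sigma) = 9·7 - (2)² = 59.
  Sigma^{-1} = (1/det) · [[d, -b], [-b, a]] = [[0.1186, -0.0339],
 [-0.0339, 0.1525]].

Step 3 — form the quadratic (x - mu)^T · Sigma^{-1} · (x - mu):
  Sigma^{-1} · (x - mu) = (0.2712, -0.2203).
  (x - mu)^T · [Sigma^{-1} · (x - mu)] = (2)·(0.2712) + (-1)·(-0.2203) = 0.7627.

Step 4 — take square root: d = √(0.7627) ≈ 0.8733.

d(x, mu) = √(0.7627) ≈ 0.8733


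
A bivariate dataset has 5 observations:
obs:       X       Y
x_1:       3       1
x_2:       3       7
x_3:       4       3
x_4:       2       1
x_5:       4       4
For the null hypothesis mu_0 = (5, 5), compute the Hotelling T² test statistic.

Step 1 — sample mean vector:
  mean(X) = (3 + 3 + 4 + 2 + 4) / 5 = 16/5 = 3.2
  mean(Y) = (1 + 7 + 3 + 1 + 4) / 5 = 16/5 = 3.2
  x̄ = (3.2, 3.2),  deviation x̄ - mu_0 = (3.2, 3.2) - (5, 5) = (-1.8, -1.8).

Step 2 — sample covariance matrix, S[i,j] = (1/(n-1)) · Σ_k (x_{k,i} - mean_i) · (x_{k,j} - mean_j), divisor n-1 = 4:
  S[X,X] = ((-0.2)·(-0.2) + (-0.2)·(-0.2) + (0.8)·(0.8) + (-1.2)·(-1.2) + (0.8)·(0.8)) / 4 = 2.8/4 = 0.7
  S[X,Y] = ((-0.2)·(-2.2) + (-0.2)·(3.8) + (0.8)·(-0.2) + (-1.2)·(-2.2) + (0.8)·(0.8)) / 4 = 2.8/4 = 0.7
  S[Y,Y] = ((-2.2)·(-2.2) + (3.8)·(3.8) + (-0.2)·(-0.2) + (-2.2)·(-2.2) + (0.8)·(0.8)) / 4 = 24.8/4 = 6.2
  S = [[0.7, 0.7],
 [0.7, 6.2]].

Step 3 — invert S. det(S) = 0.7·6.2 - (0.7)² = 3.85.
  S^{-1} = (1/det) · [[d, -b], [-b, a]] = [[1.6104, -0.1818],
 [-0.1818, 0.1818]].

Step 4 — quadratic form (x̄ - mu_0)^T · S^{-1} · (x̄ - mu_0):
  S^{-1} · (x̄ - mu_0) = (-2.5714, 0),
  (x̄ - mu_0)^T · [...] = (-1.8)·(-2.5714) + (-1.8)·(0) = 4.6286.

Step 5 — scale by n: T² = 5 · 4.6286 = 23.1429.

T² ≈ 23.1429


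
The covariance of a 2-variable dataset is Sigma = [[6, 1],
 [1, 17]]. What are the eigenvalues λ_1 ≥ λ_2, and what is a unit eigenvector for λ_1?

Step 1 — characteristic polynomial of 2×2 Sigma:
  det(Sigma - λI) = λ² - trace · λ + det = 0.
  trace = 6 + 17 = 23, det = 6·17 - (1)² = 101.
Step 2 — discriminant:
  Δ = trace² - 4·det = 529 - 404 = 125.
Step 3 — eigenvalues:
  λ = (trace ± √Δ)/2 = (23 ± 11.1803)/2,
  λ_1 = 17.0902,  λ_2 = 5.9098.

Step 4 — unit eigenvector for λ_1: solve (Sigma - λ_1 I)v = 0. First row:
  (6 - 17.0902)·v_x + (1)·v_y = 0, i.e. (-11.0902)·v_x + (1)·v_y = 0,
  so v ∝ (b, λ_1 - a) = (1, 11.0902) = u.
  ||u|| = √((1)² + (11.0902)²) = √(123.9919) ≈ 11.1352,
  v_1 = u/||u|| ≈ (0.0898, 0.996) (||v_1|| = 1).

λ_1 = 17.0902,  λ_2 = 5.9098;  v_1 ≈ (0.0898, 0.996)


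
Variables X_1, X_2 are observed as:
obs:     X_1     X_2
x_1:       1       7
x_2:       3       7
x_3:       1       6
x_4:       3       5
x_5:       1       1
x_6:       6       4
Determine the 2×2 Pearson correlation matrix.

Step 1 — column means:
  mean(X_1) = (1 + 3 + 1 + 3 + 1 + 6) / 6 = 15/6 = 2.5
  mean(X_2) = (7 + 7 + 6 + 5 + 1 + 4) / 6 = 30/6 = 5

Step 2 — sample variances and covariances s[i,j] = (1/(n-1)) · Σ_k (x_{k,i} - mean_i) · (x_{k,j} - mean_j), with n-1 = 5:
  s[X_1,X_1] = ((-1.5)·(-1.5) + (0.5)·(0.5) + (-1.5)·(-1.5) + (0.5)·(0.5) + (-1.5)·(-1.5) + (3.5)·(3.5)) / 5 = 19.5/5 = 3.9
  s[X_1,X_2] = ((-1.5)·(2) + (0.5)·(2) + (-1.5)·(1) + (0.5)·(0) + (-1.5)·(-4) + (3.5)·(-1)) / 5 = -1/5 = -0.2
  s[X_2,X_2] = ((2)·(2) + (2)·(2) + (1)·(1) + (0)·(0) + (-4)·(-4) + (-1)·(-1)) / 5 = 26/5 = 5.2
  Sample standard deviations s_i = √(s[i,i]):
  s(X_1) = √(3.9) = 1.9748
  s(X_2) = √(5.2) = 2.2804

Step 3 — r_{ij} = s_{ij} / (s_i · s_j):
  r[X_1,X_1] = 1 (diagonal).
  r[X_1,X_2] = -0.2 / (1.9748 · 2.2804) = -0.2 / 4.5033 = -0.0444
  r[X_2,X_2] = 1 (diagonal).

R is symmetric with unit diagonal. Assembling:

R = [[1, -0.0444],
 [-0.0444, 1]]


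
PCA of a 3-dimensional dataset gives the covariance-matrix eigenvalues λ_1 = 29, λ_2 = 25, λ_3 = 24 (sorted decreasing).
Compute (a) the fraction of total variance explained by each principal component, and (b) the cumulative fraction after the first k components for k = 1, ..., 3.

Step 1 — total variance = trace(Sigma) = Σ λ_i = 29 + 25 + 24 = 78.

Step 2 — fraction explained by component i = λ_i / Σ λ:
  PC1: 29/78 = 0.3718
  PC2: 25/78 = 0.3205
  PC3: 24/78 = 0.3077

Step 3 — cumulative fraction after k components = (λ_1 + ... + λ_k) / Σ λ:
  k = 1: 29/78 = 0.3718
  k = 2: (29 + 25)/78 = 54/78 = 0.6923
  k = 3: (29 + 25 + 24)/78 = 78/78 = 1

Summary (fraction, with percent):

explained: PC1 0.3718 (37.18%), PC2 0.3205 (32.05%), PC3 0.3077 (30.77%);  cumulative: 0.3718, 0.6923, 1


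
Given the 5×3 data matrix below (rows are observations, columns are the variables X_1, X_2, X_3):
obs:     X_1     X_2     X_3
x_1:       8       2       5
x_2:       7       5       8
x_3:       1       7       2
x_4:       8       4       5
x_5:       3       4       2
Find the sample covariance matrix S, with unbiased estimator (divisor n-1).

Step 1 — column means:
  mean(X_1) = (8 + 7 + 1 + 8 + 3) / 5 = 27/5 = 5.4
  mean(X_2) = (2 + 5 + 7 + 4 + 4) / 5 = 22/5 = 4.4
  mean(X_3) = (5 + 8 + 2 + 5 + 2) / 5 = 22/5 = 4.4

Step 2 — sample covariance S[i,j] = (1/(n-1)) · Σ_k (x_{k,i} - mean_i) · (x_{k,j} - mean_j), with n-1 = 4.
  S[X_1,X_1] = ((2.6)·(2.6) + (1.6)·(1.6) + (-4.4)·(-4.4) + (2.6)·(2.6) + (-2.4)·(-2.4)) / 4 = 41.2/4 = 10.3
  S[X_1,X_2] = ((2.6)·(-2.4) + (1.6)·(0.6) + (-4.4)·(2.6) + (2.6)·(-0.4) + (-2.4)·(-0.4)) / 4 = -16.8/4 = -4.2
  S[X_1,X_3] = ((2.6)·(0.6) + (1.6)·(3.6) + (-4.4)·(-2.4) + (2.6)·(0.6) + (-2.4)·(-2.4)) / 4 = 25.2/4 = 6.3
  S[X_2,X_2] = ((-2.4)·(-2.4) + (0.6)·(0.6) + (2.6)·(2.6) + (-0.4)·(-0.4) + (-0.4)·(-0.4)) / 4 = 13.2/4 = 3.3
  S[X_2,X_3] = ((-2.4)·(0.6) + (0.6)·(3.6) + (2.6)·(-2.4) + (-0.4)·(0.6) + (-0.4)·(-2.4)) / 4 = -4.8/4 = -1.2
  S[X_3,X_3] = ((0.6)·(0.6) + (3.6)·(3.6) + (-2.4)·(-2.4) + (0.6)·(0.6) + (-2.4)·(-2.4)) / 4 = 25.2/4 = 6.3

S is symmetric (S[j,i] = S[i,j]). Assembling:

S = [[10.3, -4.2, 6.3],
 [-4.2, 3.3, -1.2],
 [6.3, -1.2, 6.3]]


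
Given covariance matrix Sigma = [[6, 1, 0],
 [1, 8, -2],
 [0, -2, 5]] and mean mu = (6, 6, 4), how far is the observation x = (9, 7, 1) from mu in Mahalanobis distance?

Step 1 — centre the observation: (x - mu) = (3, 1, -3).

Step 2 — invert Sigma (cofactor / det for 3×3, or solve directly):
  Sigma^{-1} = [[0.1706, -0.0237, -0.0095],
 [-0.0237, 0.1422, 0.0569],
 [-0.0095, 0.0569, 0.2227]].

Step 3 — form the quadratic (x - mu)^T · Sigma^{-1} · (x - mu):
  Sigma^{-1} · (x - mu) = (0.5166, -0.0995, -0.6398).
  (x - mu)^T · [Sigma^{-1} · (x - mu)] = (3)·(0.5166) + (1)·(-0.0995) + (-3)·(-0.6398) = 3.3697.

Step 4 — take square root: d = √(3.3697) ≈ 1.8357.

d(x, mu) = √(3.3697) ≈ 1.8357


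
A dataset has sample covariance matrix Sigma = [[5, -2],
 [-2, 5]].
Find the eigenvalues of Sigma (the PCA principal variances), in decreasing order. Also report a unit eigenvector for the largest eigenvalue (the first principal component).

Step 1 — characteristic polynomial of 2×2 Sigma:
  det(Sigma - λI) = λ² - trace · λ + det = 0.
  trace = 5 + 5 = 10, det = 5·5 - (-2)² = 21.
Step 2 — discriminant:
  Δ = trace² - 4·det = 100 - 84 = 16.
Step 3 — eigenvalues:
  λ = (trace ± √Δ)/2 = (10 ± 4)/2,
  λ_1 = 7,  λ_2 = 3.

Step 4 — unit eigenvector for λ_1: solve (Sigma - λ_1 I)v = 0. First row:
  (5 - 7)·v_x + (-2)·v_y = 0, i.e. (-2)·v_x + (-2)·v_y = 0,
  so v ∝ (b, λ_1 - a) = (-2, 2); multiply by -1 so the first entry is positive: u = (2, -2).
  ||u|| = √((2)² + (-2)²) = √(8) ≈ 2.8284,
  v_1 = u/||u|| ≈ (0.7071, -0.7071) (||v_1|| = 1).

λ_1 = 7,  λ_2 = 3;  v_1 ≈ (0.7071, -0.7071)


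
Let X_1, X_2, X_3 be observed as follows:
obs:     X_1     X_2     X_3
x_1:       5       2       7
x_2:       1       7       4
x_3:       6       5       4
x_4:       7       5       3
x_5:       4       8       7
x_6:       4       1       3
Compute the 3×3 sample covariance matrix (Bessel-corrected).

Step 1 — column means:
  mean(X_1) = (5 + 1 + 6 + 7 + 4 + 4) / 6 = 27/6 = 4.5
  mean(X_2) = (2 + 7 + 5 + 5 + 8 + 1) / 6 = 28/6 = 4.6667
  mean(X_3) = (7 + 4 + 4 + 3 + 7 + 3) / 6 = 28/6 = 4.6667

Step 2 — sample covariance S[i,j] = (1/(n-1)) · Σ_k (x_{k,i} - mean_i) · (x_{k,j} - mean_j), with n-1 = 5.
  S[X_1,X_1] = ((0.5)·(0.5) + (-3.5)·(-3.5) + (1.5)·(1.5) + (2.5)·(2.5) + (-0.5)·(-0.5) + (-0.5)·(-0.5)) / 5 = 21.5/5 = 4.3
  S[X_1,X_2] = ((0.5)·(-2.6667) + (-3.5)·(2.3333) + (1.5)·(0.3333) + (2.5)·(0.3333) + (-0.5)·(3.3333) + (-0.5)·(-3.6667)) / 5 = -8/5 = -1.6
  S[X_1,X_3] = ((0.5)·(2.3333) + (-3.5)·(-0.6667) + (1.5)·(-0.6667) + (2.5)·(-1.6667) + (-0.5)·(2.3333) + (-0.5)·(-1.6667)) / 5 = -2/5 = -0.4
  S[X_2,X_2] = ((-2.6667)·(-2.6667) + (2.3333)·(2.3333) + (0.3333)·(0.3333) + (0.3333)·(0.3333) + (3.3333)·(3.3333) + (-3.6667)·(-3.6667)) / 5 = 37.3333/5 = 7.4667
  S[X_2,X_3] = ((-2.6667)·(2.3333) + (2.3333)·(-0.6667) + (0.3333)·(-0.6667) + (0.3333)·(-1.6667) + (3.3333)·(2.3333) + (-3.6667)·(-1.6667)) / 5 = 5.3333/5 = 1.0667
  S[X_3,X_3] = ((2.3333)·(2.3333) + (-0.6667)·(-0.6667) + (-0.6667)·(-0.6667) + (-1.6667)·(-1.6667) + (2.3333)·(2.3333) + (-1.6667)·(-1.6667)) / 5 = 17.3333/5 = 3.4667

S is symmetric (S[j,i] = S[i,j]). Assembling:

S = [[4.3, -1.6, -0.4],
 [-1.6, 7.4667, 1.0667],
 [-0.4, 1.0667, 3.4667]]


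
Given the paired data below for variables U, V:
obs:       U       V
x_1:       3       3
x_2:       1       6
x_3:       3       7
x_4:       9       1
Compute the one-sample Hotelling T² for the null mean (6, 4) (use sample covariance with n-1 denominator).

Step 1 — sample mean vector:
  mean(U) = (3 + 1 + 3 + 9) / 4 = 16/4 = 4
  mean(V) = (3 + 6 + 7 + 1) / 4 = 17/4 = 4.25
  x̄ = (4, 4.25),  deviation x̄ - mu_0 = (4, 4.25) - (6, 4) = (-2, 0.25).

Step 2 — sample covariance matrix, S[i,j] = (1/(n-1)) · Σ_k (x_{k,i} - mean_i) · (x_{k,j} - mean_j), divisor n-1 = 3:
  S[U,U] = ((-1)·(-1) + (-3)·(-3) + (-1)·(-1) + (5)·(5)) / 3 = 36/3 = 12
  S[U,V] = ((-1)·(-1.25) + (-3)·(1.75) + (-1)·(2.75) + (5)·(-3.25)) / 3 = -23/3 = -7.6667
  S[V,V] = ((-1.25)·(-1.25) + (1.75)·(1.75) + (2.75)·(2.75) + (-3.25)·(-3.25)) / 3 = 22.75/3 = 7.5833
  S = [[12, -7.6667],
 [-7.6667, 7.5833]].

Step 3 — invert S. det(S) = 12·7.5833 - (-7.6667)² = 32.2222.
  S^{-1} = (1/det) · [[d, -b], [-b, a]] = [[0.2353, 0.2379],
 [0.2379, 0.3724]].

Step 4 — quadratic form (x̄ - mu_0)^T · S^{-1} · (x̄ - mu_0):
  S^{-1} · (x̄ - mu_0) = (-0.4112, -0.3828),
  (x̄ - mu_0)^T · [...] = (-2)·(-0.4112) + (0.25)·(-0.3828) = 0.7267.

Step 5 — scale by n: T² = 4 · 0.7267 = 2.9069.

T² ≈ 2.9069


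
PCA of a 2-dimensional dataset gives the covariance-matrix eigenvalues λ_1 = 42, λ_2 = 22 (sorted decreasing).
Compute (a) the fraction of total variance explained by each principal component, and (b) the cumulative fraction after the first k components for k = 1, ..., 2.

Step 1 — total variance = trace(Sigma) = Σ λ_i = 42 + 22 = 64.

Step 2 — fraction explained by component i = λ_i / Σ λ:
  PC1: 42/64 = 0.6562
  PC2: 22/64 = 0.3438

Step 3 — cumulative fraction after k components = (λ_1 + ... + λ_k) / Σ λ:
  k = 1: 42/64 = 0.6562
  k = 2: (42 + 22)/64 = 64/64 = 1

Summary (fraction, with percent):

explained: PC1 0.6562 (65.62%), PC2 0.3438 (34.38%);  cumulative: 0.6562, 1


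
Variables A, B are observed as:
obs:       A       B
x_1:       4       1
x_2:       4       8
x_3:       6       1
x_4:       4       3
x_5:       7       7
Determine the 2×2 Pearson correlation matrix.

Step 1 — column means:
  mean(A) = (4 + 4 + 6 + 4 + 7) / 5 = 25/5 = 5
  mean(B) = (1 + 8 + 1 + 3 + 7) / 5 = 20/5 = 4

Step 2 — sample variances and covariances s[i,j] = (1/(n-1)) · Σ_k (x_{k,i} - mean_i) · (x_{k,j} - mean_j), with n-1 = 4:
  s[A,A] = ((-1)·(-1) + (-1)·(-1) + (1)·(1) + (-1)·(-1) + (2)·(2)) / 4 = 8/4 = 2
  s[A,B] = ((-1)·(-3) + (-1)·(4) + (1)·(-3) + (-1)·(-1) + (2)·(3)) / 4 = 3/4 = 0.75
  s[B,B] = ((-3)·(-3) + (4)·(4) + (-3)·(-3) + (-1)·(-1) + (3)·(3)) / 4 = 44/4 = 11
  Sample standard deviations s_i = √(s[i,i]):
  s(A) = √(2) = 1.4142
  s(B) = √(11) = 3.3166

Step 3 — r_{ij} = s_{ij} / (s_i · s_j):
  r[A,A] = 1 (diagonal).
  r[A,B] = 0.75 / (1.4142 · 3.3166) = 0.75 / 4.6904 = 0.1599
  r[B,B] = 1 (diagonal).

R is symmetric with unit diagonal. Assembling:

R = [[1, 0.1599],
 [0.1599, 1]]


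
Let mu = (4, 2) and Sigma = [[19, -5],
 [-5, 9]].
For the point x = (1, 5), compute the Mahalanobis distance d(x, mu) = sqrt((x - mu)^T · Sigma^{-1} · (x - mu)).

Step 1 — centre the observation: (x - mu) = (-3, 3).

Step 2 — invert Sigma. det(Sigma) = 19·9 - (-5)² = 146.
  Sigma^{-1} = (1/det) · [[d, -b], [-b, a]] = [[0.0616, 0.0342],
 [0.0342, 0.1301]].

Step 3 — form the quadratic (x - mu)^T · Sigma^{-1} · (x - mu):
  Sigma^{-1} · (x - mu) = (-0.0822, 0.2877).
  (x - mu)^T · [Sigma^{-1} · (x - mu)] = (-3)·(-0.0822) + (3)·(0.2877) = 1.1096.

Step 4 — take square root: d = √(1.1096) ≈ 1.0534.

d(x, mu) = √(1.1096) ≈ 1.0534


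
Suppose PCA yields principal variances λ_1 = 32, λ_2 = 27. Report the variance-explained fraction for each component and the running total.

Step 1 — total variance = trace(Sigma) = Σ λ_i = 32 + 27 = 59.

Step 2 — fraction explained by component i = λ_i / Σ λ:
  PC1: 32/59 = 0.5424
  PC2: 27/59 = 0.4576

Step 3 — cumulative fraction after k components = (λ_1 + ... + λ_k) / Σ λ:
  k = 1: 32/59 = 0.5424
  k = 2: (32 + 27)/59 = 59/59 = 1

Summary (fraction, with percent):

explained: PC1 0.5424 (54.24%), PC2 0.4576 (45.76%);  cumulative: 0.5424, 1


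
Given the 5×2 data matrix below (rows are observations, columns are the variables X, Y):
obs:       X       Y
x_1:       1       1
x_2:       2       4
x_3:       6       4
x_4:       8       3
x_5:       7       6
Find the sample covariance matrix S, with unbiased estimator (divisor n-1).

Step 1 — column means:
  mean(X) = (1 + 2 + 6 + 8 + 7) / 5 = 24/5 = 4.8
  mean(Y) = (1 + 4 + 4 + 3 + 6) / 5 = 18/5 = 3.6

Step 2 — sample covariance S[i,j] = (1/(n-1)) · Σ_k (x_{k,i} - mean_i) · (x_{k,j} - mean_j), with n-1 = 4.
  S[X,X] = ((-3.8)·(-3.8) + (-2.8)·(-2.8) + (1.2)·(1.2) + (3.2)·(3.2) + (2.2)·(2.2)) / 4 = 38.8/4 = 9.7
  S[X,Y] = ((-3.8)·(-2.6) + (-2.8)·(0.4) + (1.2)·(0.4) + (3.2)·(-0.6) + (2.2)·(2.4)) / 4 = 12.6/4 = 3.15
  S[Y,Y] = ((-2.6)·(-2.6) + (0.4)·(0.4) + (0.4)·(0.4) + (-0.6)·(-0.6) + (2.4)·(2.4)) / 4 = 13.2/4 = 3.3

S is symmetric (S[j,i] = S[i,j]). Assembling:

S = [[9.7, 3.15],
 [3.15, 3.3]]


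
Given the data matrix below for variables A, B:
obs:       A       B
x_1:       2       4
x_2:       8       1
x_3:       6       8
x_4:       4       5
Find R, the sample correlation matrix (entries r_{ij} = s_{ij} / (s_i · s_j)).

Step 1 — column means:
  mean(A) = (2 + 8 + 6 + 4) / 4 = 20/4 = 5
  mean(B) = (4 + 1 + 8 + 5) / 4 = 18/4 = 4.5

Step 2 — sample variances and covariances s[i,j] = (1/(n-1)) · Σ_k (x_{k,i} - mean_i) · (x_{k,j} - mean_j), with n-1 = 3:
  s[A,A] = ((-3)·(-3) + (3)·(3) + (1)·(1) + (-1)·(-1)) / 3 = 20/3 = 6.6667
  s[A,B] = ((-3)·(-0.5) + (3)·(-3.5) + (1)·(3.5) + (-1)·(0.5)) / 3 = -6/3 = -2
  s[B,B] = ((-0.5)·(-0.5) + (-3.5)·(-3.5) + (3.5)·(3.5) + (0.5)·(0.5)) / 3 = 25/3 = 8.3333
  Sample standard deviations s_i = √(s[i,i]):
  s(A) = √(6.6667) = 2.582
  s(B) = √(8.3333) = 2.8868

Step 3 — r_{ij} = s_{ij} / (s_i · s_j):
  r[A,A] = 1 (diagonal).
  r[A,B] = -2 / (2.582 · 2.8868) = -2 / 7.4536 = -0.2683
  r[B,B] = 1 (diagonal).

R is symmetric with unit diagonal. Assembling:

R = [[1, -0.2683],
 [-0.2683, 1]]


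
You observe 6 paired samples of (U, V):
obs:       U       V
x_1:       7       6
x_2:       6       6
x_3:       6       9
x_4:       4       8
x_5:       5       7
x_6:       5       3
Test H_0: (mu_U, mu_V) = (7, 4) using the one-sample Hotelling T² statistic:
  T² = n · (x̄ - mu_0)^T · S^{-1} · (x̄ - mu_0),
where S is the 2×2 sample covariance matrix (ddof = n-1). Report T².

Step 1 — sample mean vector:
  mean(U) = (7 + 6 + 6 + 4 + 5 + 5) / 6 = 33/6 = 5.5
  mean(V) = (6 + 6 + 9 + 8 + 7 + 3) / 6 = 39/6 = 6.5
  x̄ = (5.5, 6.5),  deviation x̄ - mu_0 = (5.5, 6.5) - (7, 4) = (-1.5, 2.5).

Step 2 — sample covariance matrix, S[i,j] = (1/(n-1)) · Σ_k (x_{k,i} - mean_i) · (x_{k,j} - mean_j), divisor n-1 = 5:
  S[U,U] = ((1.5)·(1.5) + (0.5)·(0.5) + (0.5)·(0.5) + (-1.5)·(-1.5) + (-0.5)·(-0.5) + (-0.5)·(-0.5)) / 5 = 5.5/5 = 1.1
  S[U,V] = ((1.5)·(-0.5) + (0.5)·(-0.5) + (0.5)·(2.5) + (-1.5)·(1.5) + (-0.5)·(0.5) + (-0.5)·(-3.5)) / 5 = -0.5/5 = -0.1
  S[V,V] = ((-0.5)·(-0.5) + (-0.5)·(-0.5) + (2.5)·(2.5) + (1.5)·(1.5) + (0.5)·(0.5) + (-3.5)·(-3.5)) / 5 = 21.5/5 = 4.3
  S = [[1.1, -0.1],
 [-0.1, 4.3]].

Step 3 — invert S. det(S) = 1.1·4.3 - (-0.1)² = 4.72.
  S^{-1} = (1/det) · [[d, -b], [-b, a]] = [[0.911, 0.0212],
 [0.0212, 0.2331]].

Step 4 — quadratic form (x̄ - mu_0)^T · S^{-1} · (x̄ - mu_0):
  S^{-1} · (x̄ - mu_0) = (-1.3136, 0.5508),
  (x̄ - mu_0)^T · [...] = (-1.5)·(-1.3136) + (2.5)·(0.5508) = 3.3475.

Step 5 — scale by n: T² = 6 · 3.3475 = 20.0847.

T² ≈ 20.0847


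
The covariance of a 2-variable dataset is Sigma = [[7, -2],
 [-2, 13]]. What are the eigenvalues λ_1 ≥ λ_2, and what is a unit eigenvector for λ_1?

Step 1 — characteristic polynomial of 2×2 Sigma:
  det(Sigma - λI) = λ² - trace · λ + det = 0.
  trace = 7 + 13 = 20, det = 7·13 - (-2)² = 87.
Step 2 — discriminant:
  Δ = trace² - 4·det = 400 - 348 = 52.
Step 3 — eigenvalues:
  λ = (trace ± √Δ)/2 = (20 ± 7.2111)/2,
  λ_1 = 13.6056,  λ_2 = 6.3944.

Step 4 — unit eigenvector for λ_1: solve (Sigma - λ_1 I)v = 0. First row:
  (7 - 13.6056)·v_x + (-2)·v_y = 0, i.e. (-6.6056)·v_x + (-2)·v_y = 0,
  so v ∝ (b, λ_1 - a) = (-2, 6.6056); multiply by -1 so the first entry is positive: u = (2, -6.6056).
  ||u|| = √((2)² + (-6.6056)²) = √(47.6333) ≈ 6.9017,
  v_1 = u/||u|| ≈ (0.2898, -0.9571) (||v_1|| = 1).

λ_1 = 13.6056,  λ_2 = 6.3944;  v_1 ≈ (0.2898, -0.9571)


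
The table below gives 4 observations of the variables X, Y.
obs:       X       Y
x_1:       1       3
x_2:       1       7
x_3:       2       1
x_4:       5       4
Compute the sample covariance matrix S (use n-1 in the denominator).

Step 1 — column means:
  mean(X) = (1 + 1 + 2 + 5) / 4 = 9/4 = 2.25
  mean(Y) = (3 + 7 + 1 + 4) / 4 = 15/4 = 3.75

Step 2 — sample covariance S[i,j] = (1/(n-1)) · Σ_k (x_{k,i} - mean_i) · (x_{k,j} - mean_j), with n-1 = 3.
  S[X,X] = ((-1.25)·(-1.25) + (-1.25)·(-1.25) + (-0.25)·(-0.25) + (2.75)·(2.75)) / 3 = 10.75/3 = 3.5833
  S[X,Y] = ((-1.25)·(-0.75) + (-1.25)·(3.25) + (-0.25)·(-2.75) + (2.75)·(0.25)) / 3 = -1.75/3 = -0.5833
  S[Y,Y] = ((-0.75)·(-0.75) + (3.25)·(3.25) + (-2.75)·(-2.75) + (0.25)·(0.25)) / 3 = 18.75/3 = 6.25

S is symmetric (S[j,i] = S[i,j]). Assembling:

S = [[3.5833, -0.5833],
 [-0.5833, 6.25]]


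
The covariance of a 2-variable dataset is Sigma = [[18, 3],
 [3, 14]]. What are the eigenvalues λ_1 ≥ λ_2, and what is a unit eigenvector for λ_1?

Step 1 — characteristic polynomial of 2×2 Sigma:
  det(Sigma - λI) = λ² - trace · λ + det = 0.
  trace = 18 + 14 = 32, det = 18·14 - (3)² = 243.
Step 2 — discriminant:
  Δ = trace² - 4·det = 1024 - 972 = 52.
Step 3 — eigenvalues:
  λ = (trace ± √Δ)/2 = (32 ± 7.2111)/2,
  λ_1 = 19.6056,  λ_2 = 12.3944.

Step 4 — unit eigenvector for λ_1: solve (Sigma - λ_1 I)v = 0. First row:
  (18 - 19.6056)·v_x + (3)·v_y = 0, i.e. (-1.6056)·v_x + (3)·v_y = 0,
  so v ∝ (b, λ_1 - a) = (3, 1.6056) = u.
  ||u|| = √((3)² + (1.6056)²) = √(11.5778) ≈ 3.4026,
  v_1 = u/||u|| ≈ (0.8817, 0.4719) (||v_1|| = 1).

λ_1 = 19.6056,  λ_2 = 12.3944;  v_1 ≈ (0.8817, 0.4719)


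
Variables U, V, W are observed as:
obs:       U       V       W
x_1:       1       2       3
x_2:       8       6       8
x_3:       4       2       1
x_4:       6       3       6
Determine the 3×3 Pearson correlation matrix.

Step 1 — column means:
  mean(U) = (1 + 8 + 4 + 6) / 4 = 19/4 = 4.75
  mean(V) = (2 + 6 + 2 + 3) / 4 = 13/4 = 3.25
  mean(W) = (3 + 8 + 1 + 6) / 4 = 18/4 = 4.5

Step 2 — sample variances and covariances s[i,j] = (1/(n-1)) · Σ_k (x_{k,i} - mean_i) · (x_{k,j} - mean_j), with n-1 = 3:
  s[U,U] = ((-3.75)·(-3.75) + (3.25)·(3.25) + (-0.75)·(-0.75) + (1.25)·(1.25)) / 3 = 26.75/3 = 8.9167
  s[U,V] = ((-3.75)·(-1.25) + (3.25)·(2.75) + (-0.75)·(-1.25) + (1.25)·(-0.25)) / 3 = 14.25/3 = 4.75
  s[U,W] = ((-3.75)·(-1.5) + (3.25)·(3.5) + (-0.75)·(-3.5) + (1.25)·(1.5)) / 3 = 21.5/3 = 7.1667
  s[V,V] = ((-1.25)·(-1.25) + (2.75)·(2.75) + (-1.25)·(-1.25) + (-0.25)·(-0.25)) / 3 = 10.75/3 = 3.5833
  s[V,W] = ((-1.25)·(-1.5) + (2.75)·(3.5) + (-1.25)·(-3.5) + (-0.25)·(1.5)) / 3 = 15.5/3 = 5.1667
  s[W,W] = ((-1.5)·(-1.5) + (3.5)·(3.5) + (-3.5)·(-3.5) + (1.5)·(1.5)) / 3 = 29/3 = 9.6667
  Sample standard deviations s_i = √(s[i,i]):
  s(U) = √(8.9167) = 2.9861
  s(V) = √(3.5833) = 1.893
  s(W) = √(9.6667) = 3.1091

Step 3 — r_{ij} = s_{ij} / (s_i · s_j):
  r[U,U] = 1 (diagonal).
  r[U,V] = 4.75 / (2.9861 · 1.893) = 4.75 / 5.6526 = 0.8403
  r[U,W] = 7.1667 / (2.9861 · 3.1091) = 7.1667 / 9.2841 = 0.7719
  r[V,V] = 1 (diagonal).
  r[V,W] = 5.1667 / (1.893 · 3.1091) = 5.1667 / 5.8855 = 0.8779
  r[W,W] = 1 (diagonal).

R is symmetric with unit diagonal. Assembling:

R = [[1, 0.8403, 0.7719],
 [0.8403, 1, 0.8779],
 [0.7719, 0.8779, 1]]
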